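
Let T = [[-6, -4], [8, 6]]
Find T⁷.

tr T = 0 and det T = -4, so the characteristic polynomial is λ² − (0)λ + (-4) with roots 2 and -2.
Eigenvectors give P = [[-1, 1], [2, -1]] with P⁻¹ = [[1, 1], [2, 1]], and T = P·diag(2, -2)·P⁻¹.
Then T⁷ = P·diag(128, -128)·P⁻¹ = [[-128, -128], [256, 128]] · [[1, 1], [2, 1]] = [[-384, -256], [512, 384]].

[[-384, -256], [512, 384]]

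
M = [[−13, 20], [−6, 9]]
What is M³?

tr M = −4 and det M = 3, so the characteristic polynomial is λ² − (−4)λ + (3) with roots −3 and −1.
Eigenvectors give P = [[−2, −5], [−1, −3]] with P⁻¹ = [[−3, 5], [1, −2]], and M = P·diag(−3, −1)·P⁻¹.
Then M³ = P·diag(−27, −1)·P⁻¹ = [[54, 5], [27, 3]] · [[−3, 5], [1, −2]] = [[−157, 260], [−78, 129]].

[[−157, 260], [−78, 129]]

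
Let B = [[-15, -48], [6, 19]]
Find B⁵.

[[-1935, -5808], [726, 2179]]

tr B = 4 and det B = 3, so the characteristic polynomial is λ² − (4)λ + (3) with roots 3 and 1.
Eigenvectors give P = [[-8, -3], [3, 1]] with P⁻¹ = [[1, 3], [-3, -8]], and B = P·diag(3, 1)·P⁻¹.
Then B⁵ = P·diag(243, 1)·P⁻¹ = [[-1944, -3], [729, 1]] · [[1, 3], [-3, -8]] = [[-1935, -5808], [726, 2179]].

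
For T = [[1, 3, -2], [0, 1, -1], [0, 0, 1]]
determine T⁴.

[[1, 12, -26], [0, 1, -4], [0, 0, 1]]

T = I + N where N = [[0, 3, -2], [0, 0, -1], [0, 0, 0]] is strictly upper-triangular, so N³ = 0.
(I + N)⁴ = I + 4·N + 6·N² = [[1, 12, -26], [0, 1, -4], [0, 0, 1]].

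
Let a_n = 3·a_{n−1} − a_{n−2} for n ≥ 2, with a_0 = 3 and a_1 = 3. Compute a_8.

With companion matrix T = [[3, −1], [1, 0]], [a_n, a_{n−1}]ᵀ = T·[a_{n−1}, a_{n−2}]ᵀ, so [a_8, a_7]ᵀ = T⁷·[a_1, a_0]ᵀ.
T⁷ = [[987, −377], [377, −144]], giving [a_8, a_7]ᵀ = [[1830], [699]].

1830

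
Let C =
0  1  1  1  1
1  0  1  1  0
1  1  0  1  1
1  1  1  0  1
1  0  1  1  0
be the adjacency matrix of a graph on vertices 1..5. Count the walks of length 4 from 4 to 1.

The number of length-4 walks from vertex 4 to vertex 1 is entry (4,1) of C^4, where C is the adjacency matrix.
C^2 = [[4, 2, 3, 3, 2], [2, 3, 2, 2, 3], [3, 2, 4, 3, 2], [3, 2, 3, 4, 2], [2, 3, 2, 2, 3]]
C^3 = [[10, 10, 11, 11, 10], [10, 6, 10, 10, 6], [11, 10, 10, 11, 10], [11, 10, 11, 10, 10], [10, 6, 10, 10, 6]]
C^4 = [[42, 32, 41, 41, 32], [32, 30, 32, 32, 30], [41, 32, 42, 41, 32], [41, 32, 41, 42, 32], [32, 30, 32, 32, 30]]

41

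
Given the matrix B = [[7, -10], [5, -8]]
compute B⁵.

tr B = -1 and det B = -6, so the characteristic polynomial is λ² − (-1)λ + (-6) with roots -3 and 2.
Eigenvectors give P = [[-1, -2], [-1, -1]] with P⁻¹ = [[1, -2], [-1, 1]], and B = P·diag(-3, 2)·P⁻¹.
Then B⁵ = P·diag(-243, 32)·P⁻¹ = [[243, -64], [243, -32]] · [[1, -2], [-1, 1]] = [[307, -550], [275, -518]].

[[307, -550], [275, -518]]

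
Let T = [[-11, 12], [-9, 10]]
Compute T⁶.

tr T = -1 and det T = -2, so the characteristic polynomial is λ² − (-1)λ + (-2) with roots 1 and -2.
Eigenvectors give P = [[1, 4], [1, 3]] with P⁻¹ = [[-3, 4], [1, -1]], and T = P·diag(1, -2)·P⁻¹.
Then T⁶ = P·diag(1, 64)·P⁻¹ = [[1, 256], [1, 192]] · [[-3, 4], [1, -1]] = [[253, -252], [189, -188]].

[[253, -252], [189, -188]]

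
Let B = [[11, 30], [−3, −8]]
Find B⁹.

[[5111, 15330], [−1533, −4598]]

tr B = 3 and det B = 2, so the characteristic polynomial is λ² − (3)λ + (2) with roots 1 and 2.
Eigenvectors give P = [[−3, 10], [1, −3]] with P⁻¹ = [[3, 10], [1, 3]], and B = P·diag(1, 2)·P⁻¹.
Then B⁹ = P·diag(1, 512)·P⁻¹ = [[−3, 5120], [1, −1536]] · [[3, 10], [1, 3]] = [[5111, 15330], [−1533, −4598]].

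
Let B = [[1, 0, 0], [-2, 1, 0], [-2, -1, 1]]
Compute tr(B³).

B = I + N where N = [[0, 0, 0], [-2, 0, 0], [-2, -1, 0]] is strictly lower-triangular, so N³ = 0.
(I + N)³ = I + 3·N + 3·N² = [[1, 0, 0], [-6, 1, 0], [0, -3, 1]].

3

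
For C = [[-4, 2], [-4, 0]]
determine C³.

[[0, 16], [-32, 32]]

C² = [[8, -8], [16, -8]]
C³ = [[0, 16], [-32, 32]]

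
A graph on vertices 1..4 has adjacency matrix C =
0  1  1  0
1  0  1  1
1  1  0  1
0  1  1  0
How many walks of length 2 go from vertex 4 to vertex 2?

The number of length-2 walks from vertex 4 to vertex 2 is entry (4,2) of C^2, where C is the adjacency matrix.
C^2 = [[2, 1, 1, 2], [1, 3, 2, 1], [1, 2, 3, 1], [2, 1, 1, 2]]

1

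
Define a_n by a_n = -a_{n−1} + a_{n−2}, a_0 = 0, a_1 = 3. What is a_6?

With companion matrix M = [[-1, 1], [1, 0]], [a_n, a_{n−1}]ᵀ = M·[a_{n−1}, a_{n−2}]ᵀ, so [a_6, a_5]ᵀ = M^5·[a_1, a_0]ᵀ.
M^5 = [[-8, 5], [5, -3]], giving [a_6, a_5]ᵀ = [[-24], [15]].

-24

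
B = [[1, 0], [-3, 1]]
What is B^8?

B = I + N where N = [[0, 0], [-3, 0]] is strictly lower-triangular, so N^2 = 0.
(I + N)^8 = I + 8·N = [[1, 0], [-24, 1]].

[[1, 0], [-24, 1]]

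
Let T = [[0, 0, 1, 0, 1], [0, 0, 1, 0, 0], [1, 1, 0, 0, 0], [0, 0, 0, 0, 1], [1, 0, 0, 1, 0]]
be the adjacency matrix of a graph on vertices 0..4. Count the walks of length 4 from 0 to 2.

The number of length-4 walks from vertex 0 to vertex 2 is entry (0,2) of T⁴, where T is the adjacency matrix.
T² = [[2, 1, 0, 1, 0], [1, 1, 0, 0, 0], [0, 0, 2, 0, 1], [1, 0, 0, 1, 0], [0, 0, 1, 0, 2]]
T³ = [[0, 0, 3, 0, 3], [0, 0, 2, 0, 1], [3, 2, 0, 1, 0], [0, 0, 1, 0, 2], [3, 1, 0, 2, 0]]
T⁴ = [[6, 3, 0, 3, 0], [3, 2, 0, 1, 0], [0, 0, 5, 0, 4], [3, 1, 0, 2, 0], [0, 0, 4, 0, 5]]

0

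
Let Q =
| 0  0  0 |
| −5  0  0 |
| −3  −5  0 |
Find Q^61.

[[0, 0, 0], [0, 0, 0], [0, 0, 0]]

Q is strictly triangular, hence nilpotent: Q^3 = 0, so Q^61 = 0.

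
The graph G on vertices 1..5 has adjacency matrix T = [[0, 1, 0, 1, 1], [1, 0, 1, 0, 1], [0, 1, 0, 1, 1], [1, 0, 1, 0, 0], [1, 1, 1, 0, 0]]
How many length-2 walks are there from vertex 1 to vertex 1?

3

The number of length-2 walks from vertex 1 to vertex 1 is entry (1,1) of T², where T is the adjacency matrix.
T² = [[3, 1, 3, 0, 1], [1, 3, 1, 2, 2], [3, 1, 3, 0, 1], [0, 2, 0, 2, 2], [1, 2, 1, 2, 3]]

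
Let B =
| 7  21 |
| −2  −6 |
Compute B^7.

B² = B (a projection; rank 1, trace 1), so B^7 = B.

[[7, 21], [−2, −6]]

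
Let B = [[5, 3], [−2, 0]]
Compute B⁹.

tr B = 5 and det B = 6, so the characteristic polynomial is λ² − (5)λ + (6) with roots 3 and 2.
Eigenvectors give P = [[3, −1], [−2, 1]] with P⁻¹ = [[1, 1], [2, 3]], and B = P·diag(3, 2)·P⁻¹.
Then B⁹ = P·diag(19683, 512)·P⁻¹ = [[59049, −512], [−39366, 512]] · [[1, 1], [2, 3]] = [[58025, 57513], [−38342, −37830]].

[[58025, 57513], [−38342, −37830]]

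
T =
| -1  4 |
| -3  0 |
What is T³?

T² = [[-11, -4], [3, -12]]
T³ = [[23, -44], [33, 12]]

[[23, -44], [33, 12]]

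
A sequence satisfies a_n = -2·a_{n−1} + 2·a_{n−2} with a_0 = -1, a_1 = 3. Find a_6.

-448

With companion matrix C = [[-2, 2], [1, 0]], [a_n, a_{n−1}]ᵀ = C·[a_{n−1}, a_{n−2}]ᵀ, so [a_6, a_5]ᵀ = C⁵·[a_1, a_0]ᵀ.
C⁵ = [[-120, 88], [44, -32]], giving [a_6, a_5]ᵀ = [[-448], [164]].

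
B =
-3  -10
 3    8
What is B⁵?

tr B = 5 and det B = 6, so the characteristic polynomial is λ² − (5)λ + (6) with roots 3 and 2.
Eigenvectors give P = [[-5, -2], [3, 1]] with P⁻¹ = [[1, 2], [-3, -5]], and B = P·diag(3, 2)·P⁻¹.
Then B⁵ = P·diag(243, 32)·P⁻¹ = [[-1215, -64], [729, 32]] · [[1, 2], [-3, -5]] = [[-1023, -2110], [633, 1298]].

[[-1023, -2110], [633, 1298]]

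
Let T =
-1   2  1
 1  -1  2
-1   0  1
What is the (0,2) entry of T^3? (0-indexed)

-2

T^2 = [[2, -4, 4], [-4, 3, 1], [0, -2, 0]]
T^3 = [[-10, 8, -2], [6, -11, 3], [-2, 2, -4]]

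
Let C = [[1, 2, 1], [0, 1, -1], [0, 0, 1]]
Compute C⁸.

[[1, 16, -48], [0, 1, -8], [0, 0, 1]]

C = I + N where N = [[0, 2, 1], [0, 0, -1], [0, 0, 0]] is strictly upper-triangular, so N³ = 0.
(I + N)⁸ = I + 8·N + 28·N² = [[1, 16, -48], [0, 1, -8], [0, 0, 1]].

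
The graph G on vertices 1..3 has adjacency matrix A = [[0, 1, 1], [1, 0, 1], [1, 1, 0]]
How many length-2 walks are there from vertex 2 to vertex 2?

The number of length-2 walks from vertex 2 to vertex 2 is entry (2,2) of A², where A is the adjacency matrix.
A² = [[2, 1, 1], [1, 2, 1], [1, 1, 2]]

2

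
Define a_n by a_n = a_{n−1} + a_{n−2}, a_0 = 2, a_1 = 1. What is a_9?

With companion matrix C = [[1, 1], [1, 0]], [a_n, a_{n−1}]ᵀ = C·[a_{n−1}, a_{n−2}]ᵀ, so [a_9, a_8]ᵀ = C⁸·[a_1, a_0]ᵀ.
C⁸ = [[34, 21], [21, 13]], giving [a_9, a_8]ᵀ = [[76], [47]].

76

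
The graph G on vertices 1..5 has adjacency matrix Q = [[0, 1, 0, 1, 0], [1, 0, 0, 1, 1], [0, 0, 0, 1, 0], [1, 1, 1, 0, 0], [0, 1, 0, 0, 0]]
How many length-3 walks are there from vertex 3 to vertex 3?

The number of length-3 walks from vertex 3 to vertex 3 is entry (3,3) of Q³, where Q is the adjacency matrix.
Q² = [[2, 1, 1, 1, 1], [1, 3, 1, 1, 0], [1, 1, 1, 0, 0], [1, 1, 0, 3, 1], [1, 0, 0, 1, 1]]
Q³ = [[2, 4, 1, 4, 1], [4, 2, 1, 5, 3], [1, 1, 0, 3, 1], [4, 5, 3, 2, 1], [1, 3, 1, 1, 0]]

0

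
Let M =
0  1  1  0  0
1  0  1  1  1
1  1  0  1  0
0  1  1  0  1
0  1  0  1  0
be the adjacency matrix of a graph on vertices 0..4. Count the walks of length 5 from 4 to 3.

38

The number of length-5 walks from vertex 4 to vertex 3 is entry (4,3) of M^5, where M is the adjacency matrix.
M^2 = [[2, 1, 1, 2, 1], [1, 4, 2, 2, 1], [1, 2, 3, 1, 2], [2, 2, 1, 3, 1], [1, 1, 2, 1, 2]]
M^3 = [[2, 6, 5, 3, 3], [6, 6, 7, 7, 6], [5, 7, 4, 7, 3], [3, 7, 7, 4, 5], [3, 6, 3, 5, 2]]
M^4 = [[11, 13, 11, 14, 9], [13, 26, 19, 19, 13], [11, 19, 19, 14, 14], [14, 19, 14, 19, 11], [9, 13, 14, 11, 11]]
M^5 = [[24, 45, 38, 33, 27], [45, 64, 58, 58, 45], [38, 58, 44, 52, 33], [33, 58, 52, 44, 38], [27, 45, 33, 38, 24]]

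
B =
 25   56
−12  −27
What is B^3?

tr B = −2 and det B = −3, so the characteristic polynomial is λ² − (−2)λ + (−3) with roots 1 and −3.
Eigenvectors give P = [[7, 2], [−3, −1]] with P⁻¹ = [[1, 2], [−3, −7]], and B = P·diag(1, −3)·P⁻¹.
Then B^3 = P·diag(1, −27)·P⁻¹ = [[7, −54], [−3, 27]] · [[1, 2], [−3, −7]] = [[169, 392], [−84, −195]].

[[169, 392], [−84, −195]]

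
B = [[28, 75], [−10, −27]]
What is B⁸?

tr B = 1 and det B = −6, so the characteristic polynomial is λ² − (1)λ + (−6) with roots −2 and 3.
Eigenvectors give P = [[−5, −3], [2, 1]] with P⁻¹ = [[1, 3], [−2, −5]], and B = P·diag(−2, 3)·P⁻¹.
Then B⁸ = P·diag(256, 6561)·P⁻¹ = [[−1280, −19683], [512, 6561]] · [[1, 3], [−2, −5]] = [[38086, 94575], [−12610, −31269]].

[[38086, 94575], [−12610, −31269]]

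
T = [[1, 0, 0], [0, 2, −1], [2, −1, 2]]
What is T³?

T² = [[1, 0, 0], [−2, 5, −4], [6, −4, 5]]
T³ = [[1, 0, 0], [−10, 14, −13], [16, −13, 14]]

[[1, 0, 0], [−10, 14, −13], [16, −13, 14]]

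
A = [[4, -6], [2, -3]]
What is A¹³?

[[4, -6], [2, -3]]

A² = A (a projection; rank 1, trace 1), so A¹³ = A.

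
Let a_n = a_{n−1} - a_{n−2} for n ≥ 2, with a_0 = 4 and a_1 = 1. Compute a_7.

With companion matrix T = [[1, -1], [1, 0]], [a_n, a_{n−1}]ᵀ = T·[a_{n−1}, a_{n−2}]ᵀ, so [a_7, a_6]ᵀ = T⁶·[a_1, a_0]ᵀ.
T⁶ = [[1, 0], [0, 1]], giving [a_7, a_6]ᵀ = [[1], [4]].

1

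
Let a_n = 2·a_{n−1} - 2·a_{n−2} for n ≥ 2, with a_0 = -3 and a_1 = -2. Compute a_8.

-48

With companion matrix Q = [[2, -2], [1, 0]], [a_n, a_{n−1}]ᵀ = Q·[a_{n−1}, a_{n−2}]ᵀ, so [a_8, a_7]ᵀ = Q⁷·[a_1, a_0]ᵀ.
Q⁷ = [[0, 16], [-8, 16]], giving [a_8, a_7]ᵀ = [[-48], [-32]].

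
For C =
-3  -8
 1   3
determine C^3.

[[-3, -8], [1, 3]]

C² = I (check: tr C = 0 and det C = -1), so C^3 = C since 3 is odd.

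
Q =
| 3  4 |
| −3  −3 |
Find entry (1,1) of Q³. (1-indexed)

Q² = [[−3, 0], [0, −3]]
Q³ = [[−9, −12], [9, 9]]

−9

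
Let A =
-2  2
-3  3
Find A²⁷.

A² = A (a projection; rank 1, trace 1), so A²⁷ = A.

[[-2, 2], [-3, 3]]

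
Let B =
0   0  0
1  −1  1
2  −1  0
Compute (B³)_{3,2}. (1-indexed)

0

B² = [[0, 0, 0], [1, 0, −1], [−1, 1, −1]]
B³ = [[0, 0, 0], [−2, 1, 0], [−1, 0, 1]]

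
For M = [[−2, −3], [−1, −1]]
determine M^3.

[[−23, −30], [−10, −13]]

M^2 = [[7, 9], [3, 4]]
M^3 = [[−23, −30], [−10, −13]]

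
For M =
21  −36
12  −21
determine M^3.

tr M = 0 and det M = −9, so the characteristic polynomial is λ² − (0)λ + (−9) with roots −3 and 3.
Eigenvectors give P = [[−3, 2], [−2, 1]] with P⁻¹ = [[1, −2], [2, −3]], and M = P·diag(−3, 3)·P⁻¹.
Then M^3 = P·diag(−27, 27)·P⁻¹ = [[81, 54], [54, 27]] · [[1, −2], [2, −3]] = [[189, −324], [108, −189]].

[[189, −324], [108, −189]]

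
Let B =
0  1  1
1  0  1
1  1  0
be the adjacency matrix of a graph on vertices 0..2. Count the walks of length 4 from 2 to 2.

6

The number of length-4 walks from vertex 2 to vertex 2 is entry (2,2) of B⁴, where B is the adjacency matrix.
B² = [[2, 1, 1], [1, 2, 1], [1, 1, 2]]
B³ = [[2, 3, 3], [3, 2, 3], [3, 3, 2]]
B⁴ = [[6, 5, 5], [5, 6, 5], [5, 5, 6]]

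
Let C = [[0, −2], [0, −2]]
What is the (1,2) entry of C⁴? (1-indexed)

C² = [[0, 4], [0, 4]]
C³ = [[0, −8], [0, −8]]
C⁴ = [[0, 16], [0, 16]]

16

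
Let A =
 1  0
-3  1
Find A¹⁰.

[[1, 0], [-30, 1]]

A = I + N where N = [[0, 0], [-3, 0]] is strictly lower-triangular, so N² = 0.
(I + N)¹⁰ = I + 10·N = [[1, 0], [-30, 1]].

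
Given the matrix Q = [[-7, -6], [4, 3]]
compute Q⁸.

tr Q = -4 and det Q = 3, so the characteristic polynomial is λ² − (-4)λ + (3) with roots -1 and -3.
Eigenvectors give P = [[-1, -3], [1, 2]] with P⁻¹ = [[2, 3], [-1, -1]], and Q = P·diag(-1, -3)·P⁻¹.
Then Q⁸ = P·diag(1, 6561)·P⁻¹ = [[-1, -19683], [1, 13122]] · [[2, 3], [-1, -1]] = [[19681, 19680], [-13120, -13119]].

[[19681, 19680], [-13120, -13119]]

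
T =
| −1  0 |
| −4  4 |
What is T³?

T² = [[1, 0], [−12, 16]]
T³ = [[−1, 0], [−52, 64]]

[[−1, 0], [−52, 64]]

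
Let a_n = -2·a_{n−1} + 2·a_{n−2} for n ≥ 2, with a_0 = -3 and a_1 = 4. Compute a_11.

113216

With companion matrix B = [[-2, 2], [1, 0]], [a_n, a_{n−1}]ᵀ = B·[a_{n−1}, a_{n−2}]ᵀ, so [a_11, a_10]ᵀ = B¹⁰·[a_1, a_0]ᵀ.
B¹⁰ = [[18272, -13376], [-6688, 4896]], giving [a_11, a_10]ᵀ = [[113216], [-41440]].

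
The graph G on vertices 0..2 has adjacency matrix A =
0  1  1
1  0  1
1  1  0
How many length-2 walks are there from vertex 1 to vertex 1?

2

The number of length-2 walks from vertex 1 to vertex 1 is entry (1,1) of A^2, where A is the adjacency matrix.
A^2 = [[2, 1, 1], [1, 2, 1], [1, 1, 2]]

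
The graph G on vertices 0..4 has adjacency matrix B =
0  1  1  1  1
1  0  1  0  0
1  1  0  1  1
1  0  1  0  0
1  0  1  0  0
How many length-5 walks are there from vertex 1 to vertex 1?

The number of length-5 walks from vertex 1 to vertex 1 is entry (1,1) of B⁵, where B is the adjacency matrix.
B² = [[4, 1, 3, 1, 1], [1, 2, 1, 2, 2], [3, 1, 4, 1, 1], [1, 2, 1, 2, 2], [1, 2, 1, 2, 2]]
B³ = [[6, 7, 7, 7, 7], [7, 2, 7, 2, 2], [7, 7, 6, 7, 7], [7, 2, 7, 2, 2], [7, 2, 7, 2, 2]]
B⁴ = [[28, 13, 27, 13, 13], [13, 14, 13, 14, 14], [27, 13, 28, 13, 13], [13, 14, 13, 14, 14], [13, 14, 13, 14, 14]]
B⁵ = [[66, 55, 67, 55, 55], [55, 26, 55, 26, 26], [67, 55, 66, 55, 55], [55, 26, 55, 26, 26], [55, 26, 55, 26, 26]]

26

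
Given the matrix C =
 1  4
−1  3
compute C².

[[−3, 16], [−4, 5]]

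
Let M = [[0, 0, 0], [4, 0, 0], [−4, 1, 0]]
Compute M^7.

[[0, 0, 0], [0, 0, 0], [0, 0, 0]]

M is strictly triangular, hence nilpotent: M^3 = 0, so M^7 = 0.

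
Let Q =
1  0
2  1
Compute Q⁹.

[[1, 0], [18, 1]]

Q = I + N where N = [[0, 0], [2, 0]] is strictly lower-triangular, so N² = 0.
(I + N)⁹ = I + 9·N = [[1, 0], [18, 1]].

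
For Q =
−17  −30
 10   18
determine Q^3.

tr Q = 1 and det Q = −6, so the characteristic polynomial is λ² − (1)λ + (−6) with roots 3 and −2.
Eigenvectors give P = [[−3, −2], [2, 1]] with P⁻¹ = [[1, 2], [−2, −3]], and Q = P·diag(3, −2)·P⁻¹.
Then Q^3 = P·diag(27, −8)·P⁻¹ = [[−81, 16], [54, −8]] · [[1, 2], [−2, −3]] = [[−113, −210], [70, 132]].

[[−113, −210], [70, 132]]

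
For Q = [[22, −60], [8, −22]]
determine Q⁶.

[[64, 0], [0, 64]]

tr Q = 0 and det Q = −4, so the characteristic polynomial is λ² − (0)λ + (−4) with roots −2 and 2.
Eigenvectors give P = [[−5, −3], [−2, −1]] with P⁻¹ = [[1, −3], [−2, 5]], and Q = P·diag(−2, 2)·P⁻¹.
Then Q⁶ = P·diag(64, 64)·P⁻¹ = [[−320, −192], [−128, −64]] · [[1, −3], [−2, 5]] = [[64, 0], [0, 64]].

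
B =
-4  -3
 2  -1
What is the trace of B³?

25

B² = [[10, 15], [-10, -5]]
B³ = [[-10, -45], [30, 35]]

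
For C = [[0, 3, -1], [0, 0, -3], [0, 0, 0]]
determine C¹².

C is strictly triangular, hence nilpotent: C³ = 0, so C¹² = 0.

[[0, 0, 0], [0, 0, 0], [0, 0, 0]]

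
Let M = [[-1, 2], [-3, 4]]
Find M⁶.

tr M = 3 and det M = 2, so the characteristic polynomial is λ² − (3)λ + (2) with roots 1 and 2.
Eigenvectors give P = [[-1, -2], [-1, -3]] with P⁻¹ = [[-3, 2], [1, -1]], and M = P·diag(1, 2)·P⁻¹.
Then M⁶ = P·diag(1, 64)·P⁻¹ = [[-1, -128], [-1, -192]] · [[-3, 2], [1, -1]] = [[-125, 126], [-189, 190]].

[[-125, 126], [-189, 190]]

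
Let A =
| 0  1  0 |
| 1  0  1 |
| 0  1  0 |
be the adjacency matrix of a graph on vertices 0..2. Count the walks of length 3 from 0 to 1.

The number of length-3 walks from vertex 0 to vertex 1 is entry (0,1) of A³, where A is the adjacency matrix.
A² = [[1, 0, 1], [0, 2, 0], [1, 0, 1]]
A³ = [[0, 2, 0], [2, 0, 2], [0, 2, 0]]

2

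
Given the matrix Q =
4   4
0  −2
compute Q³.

[[64, 48], [0, −8]]

Q² = [[16, 8], [0, 4]]
Q³ = [[64, 48], [0, −8]]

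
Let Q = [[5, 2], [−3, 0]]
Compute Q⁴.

tr Q = 5 and det Q = 6, so the characteristic polynomial is λ² − (5)λ + (6) with roots 2 and 3.
Eigenvectors give P = [[−2, −1], [3, 1]] with P⁻¹ = [[1, 1], [−3, −2]], and Q = P·diag(2, 3)·P⁻¹.
Then Q⁴ = P·diag(16, 81)·P⁻¹ = [[−32, −81], [48, 81]] · [[1, 1], [−3, −2]] = [[211, 130], [−195, −114]].

[[211, 130], [−195, −114]]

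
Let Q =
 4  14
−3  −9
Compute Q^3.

[[106, 266], [−57, −141]]

tr Q = −5 and det Q = 6, so the characteristic polynomial is λ² − (−5)λ + (6) with roots −3 and −2.
Eigenvectors give P = [[−2, 7], [1, −3]] with P⁻¹ = [[3, 7], [1, 2]], and Q = P·diag(−3, −2)·P⁻¹.
Then Q^3 = P·diag(−27, −8)·P⁻¹ = [[54, −56], [−27, 24]] · [[3, 7], [1, 2]] = [[106, 266], [−57, −141]].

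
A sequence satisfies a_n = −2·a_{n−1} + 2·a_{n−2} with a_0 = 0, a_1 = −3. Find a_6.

With companion matrix M = [[−2, 2], [1, 0]], [a_n, a_{n−1}]ᵀ = M·[a_{n−1}, a_{n−2}]ᵀ, so [a_6, a_5]ᵀ = M^5·[a_1, a_0]ᵀ.
M^5 = [[−120, 88], [44, −32]], giving [a_6, a_5]ᵀ = [[360], [−132]].

360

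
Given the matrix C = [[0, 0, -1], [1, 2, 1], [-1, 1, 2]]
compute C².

[[1, -1, -2], [1, 5, 3], [-1, 4, 6]]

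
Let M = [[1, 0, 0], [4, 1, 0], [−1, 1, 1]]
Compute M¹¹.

[[1, 0, 0], [44, 1, 0], [209, 11, 1]]

M = I + N where N = [[0, 0, 0], [4, 0, 0], [−1, 1, 0]] is strictly lower-triangular, so N³ = 0.
(I + N)¹¹ = I + 11·N + 55·N² = [[1, 0, 0], [44, 1, 0], [209, 11, 1]].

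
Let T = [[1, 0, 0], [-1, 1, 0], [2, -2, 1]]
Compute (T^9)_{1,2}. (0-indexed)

T = I + N where N = [[0, 0, 0], [-1, 0, 0], [2, -2, 0]] is strictly lower-triangular, so N^3 = 0.
(I + N)^9 = I + 9·N + 36·N^2 = [[1, 0, 0], [-9, 1, 0], [90, -18, 1]].

0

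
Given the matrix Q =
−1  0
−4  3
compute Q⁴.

[[1, 0], [−80, 81]]

tr Q = 2 and det Q = −3, so the characteristic polynomial is λ² − (2)λ + (−3) with roots 3 and −1.
Eigenvectors give P = [[0, −1], [1, −1]] with P⁻¹ = [[−1, 1], [−1, 0]], and Q = P·diag(3, −1)·P⁻¹.
Then Q⁴ = P·diag(81, 1)·P⁻¹ = [[0, −1], [81, −1]] · [[−1, 1], [−1, 0]] = [[1, 0], [−80, 81]].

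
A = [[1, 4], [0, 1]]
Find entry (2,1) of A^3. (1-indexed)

A = I + N where N = [[0, 4], [0, 0]] is strictly upper-triangular, so N^2 = 0.
(I + N)^3 = I + 3·N = [[1, 12], [0, 1]].

0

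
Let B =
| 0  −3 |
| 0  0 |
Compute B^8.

B is strictly triangular, hence nilpotent: B^2 = 0, so B^8 = 0.

[[0, 0], [0, 0]]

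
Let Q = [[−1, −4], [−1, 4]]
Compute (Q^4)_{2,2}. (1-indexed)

436

Q^2 = [[5, −12], [−3, 20]]
Q^3 = [[7, −68], [−17, 92]]
Q^4 = [[61, −300], [−75, 436]]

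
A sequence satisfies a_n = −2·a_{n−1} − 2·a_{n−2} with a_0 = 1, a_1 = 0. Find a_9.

With companion matrix A = [[−2, −2], [1, 0]], [a_n, a_{n−1}]ᵀ = A·[a_{n−1}, a_{n−2}]ᵀ, so [a_9, a_8]ᵀ = A⁸·[a_1, a_0]ᵀ.
A⁸ = [[16, 0], [0, 16]], giving [a_9, a_8]ᵀ = [[0], [16]].

0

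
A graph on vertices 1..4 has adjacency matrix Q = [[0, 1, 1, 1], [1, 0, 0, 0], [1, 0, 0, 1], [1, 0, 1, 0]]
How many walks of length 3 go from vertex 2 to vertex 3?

The number of length-3 walks from vertex 2 to vertex 3 is entry (2,3) of Q^3, where Q is the adjacency matrix.
Q^2 = [[3, 0, 1, 1], [0, 1, 1, 1], [1, 1, 2, 1], [1, 1, 1, 2]]
Q^3 = [[2, 3, 4, 4], [3, 0, 1, 1], [4, 1, 2, 3], [4, 1, 3, 2]]

1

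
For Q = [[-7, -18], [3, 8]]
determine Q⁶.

tr Q = 1 and det Q = -2, so the characteristic polynomial is λ² − (1)λ + (-2) with roots -1 and 2.
Eigenvectors give P = [[-3, -2], [1, 1]] with P⁻¹ = [[-1, -2], [1, 3]], and Q = P·diag(-1, 2)·P⁻¹.
Then Q⁶ = P·diag(1, 64)·P⁻¹ = [[-3, -128], [1, 64]] · [[-1, -2], [1, 3]] = [[-125, -378], [63, 190]].

[[-125, -378], [63, 190]]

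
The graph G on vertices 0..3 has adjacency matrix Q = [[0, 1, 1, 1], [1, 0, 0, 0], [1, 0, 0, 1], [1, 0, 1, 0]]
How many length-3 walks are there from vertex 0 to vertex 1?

3

The number of length-3 walks from vertex 0 to vertex 1 is entry (0,1) of Q³, where Q is the adjacency matrix.
Q² = [[3, 0, 1, 1], [0, 1, 1, 1], [1, 1, 2, 1], [1, 1, 1, 2]]
Q³ = [[2, 3, 4, 4], [3, 0, 1, 1], [4, 1, 2, 3], [4, 1, 3, 2]]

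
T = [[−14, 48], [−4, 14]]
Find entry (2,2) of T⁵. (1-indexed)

tr T = 0 and det T = −4, so the characteristic polynomial is λ² − (0)λ + (−4) with roots 2 and −2.
Eigenvectors give P = [[3, 4], [1, 1]] with P⁻¹ = [[−1, 4], [1, −3]], and T = P·diag(2, −2)·P⁻¹.
Then T⁵ = P·diag(32, −32)·P⁻¹ = [[96, −128], [32, −32]] · [[−1, 4], [1, −3]] = [[−224, 768], [−64, 224]].

224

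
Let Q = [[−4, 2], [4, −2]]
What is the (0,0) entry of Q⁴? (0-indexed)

Q² = [[24, −12], [−24, 12]]
Q³ = [[−144, 72], [144, −72]]
Q⁴ = [[864, −432], [−864, 432]]

864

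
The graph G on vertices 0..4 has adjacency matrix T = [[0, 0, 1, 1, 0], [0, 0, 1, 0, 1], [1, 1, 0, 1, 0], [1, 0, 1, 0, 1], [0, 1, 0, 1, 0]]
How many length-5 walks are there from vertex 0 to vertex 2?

The number of length-5 walks from vertex 0 to vertex 2 is entry (0,2) of T⁵, where T is the adjacency matrix.
T² = [[2, 1, 1, 1, 1], [1, 2, 0, 2, 0], [1, 0, 3, 1, 2], [1, 2, 1, 3, 0], [1, 0, 2, 0, 2]]
T³ = [[2, 2, 4, 4, 2], [2, 0, 5, 1, 4], [4, 5, 2, 6, 1], [4, 1, 6, 2, 5], [2, 4, 1, 5, 0]]
T⁴ = [[8, 6, 8, 8, 6], [6, 9, 3, 11, 1], [8, 3, 15, 7, 11], [8, 11, 7, 15, 3], [6, 1, 11, 3, 9]]
T⁵ = [[16, 14, 22, 22, 14], [14, 4, 26, 10, 20], [22, 26, 18, 34, 10], [22, 10, 34, 18, 26], [14, 20, 10, 26, 4]]

22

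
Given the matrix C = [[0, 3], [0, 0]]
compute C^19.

[[0, 0], [0, 0]]

C is strictly triangular, hence nilpotent: C^2 = 0, so C^19 = 0.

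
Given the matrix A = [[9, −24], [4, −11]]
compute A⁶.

tr A = −2 and det A = −3, so the characteristic polynomial is λ² − (−2)λ + (−3) with roots −3 and 1.
Eigenvectors give P = [[−2, 3], [−1, 1]] with P⁻¹ = [[1, −3], [1, −2]], and A = P·diag(−3, 1)·P⁻¹.
Then A⁶ = P·diag(729, 1)·P⁻¹ = [[−1458, 3], [−729, 1]] · [[1, −3], [1, −2]] = [[−1455, 4368], [−728, 2185]].

[[−1455, 4368], [−728, 2185]]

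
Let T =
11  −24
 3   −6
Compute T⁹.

tr T = 5 and det T = 6, so the characteristic polynomial is λ² − (5)λ + (6) with roots 3 and 2.
Eigenvectors give P = [[3, −8], [1, −3]] with P⁻¹ = [[3, −8], [1, −3]], and T = P·diag(3, 2)·P⁻¹.
Then T⁹ = P·diag(19683, 512)·P⁻¹ = [[59049, −4096], [19683, −1536]] · [[3, −8], [1, −3]] = [[173051, −460104], [57513, −152856]].

[[173051, −460104], [57513, −152856]]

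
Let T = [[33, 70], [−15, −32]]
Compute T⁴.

tr T = 1 and det T = −6, so the characteristic polynomial is λ² − (1)λ + (−6) with roots −2 and 3.
Eigenvectors give P = [[−2, −7], [1, 3]] with P⁻¹ = [[3, 7], [−1, −2]], and T = P·diag(−2, 3)·P⁻¹.
Then T⁴ = P·diag(16, 81)·P⁻¹ = [[−32, −567], [16, 243]] · [[3, 7], [−1, −2]] = [[471, 910], [−195, −374]].

[[471, 910], [−195, −374]]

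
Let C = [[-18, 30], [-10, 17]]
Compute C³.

[[-132, 210], [-70, 113]]

tr C = -1 and det C = -6, so the characteristic polynomial is λ² − (-1)λ + (-6) with roots -3 and 2.
Eigenvectors give P = [[-2, -3], [-1, -2]] with P⁻¹ = [[-2, 3], [1, -2]], and C = P·diag(-3, 2)·P⁻¹.
Then C³ = P·diag(-27, 8)·P⁻¹ = [[54, -24], [27, -16]] · [[-2, 3], [1, -2]] = [[-132, 210], [-70, 113]].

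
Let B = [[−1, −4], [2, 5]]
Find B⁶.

[[−727, −1456], [728, 1457]]

tr B = 4 and det B = 3, so the characteristic polynomial is λ² − (4)λ + (3) with roots 3 and 1.
Eigenvectors give P = [[1, 2], [−1, −1]] with P⁻¹ = [[−1, −2], [1, 1]], and B = P·diag(3, 1)·P⁻¹.
Then B⁶ = P·diag(729, 1)·P⁻¹ = [[729, 2], [−729, −1]] · [[−1, −2], [1, 1]] = [[−727, −1456], [728, 1457]].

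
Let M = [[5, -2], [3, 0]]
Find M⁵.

[[665, -422], [633, -390]]

tr M = 5 and det M = 6, so the characteristic polynomial is λ² − (5)λ + (6) with roots 2 and 3.
Eigenvectors give P = [[-2, 1], [-3, 1]] with P⁻¹ = [[1, -1], [3, -2]], and M = P·diag(2, 3)·P⁻¹.
Then M⁵ = P·diag(32, 243)·P⁻¹ = [[-64, 243], [-96, 243]] · [[1, -1], [3, -2]] = [[665, -422], [633, -390]].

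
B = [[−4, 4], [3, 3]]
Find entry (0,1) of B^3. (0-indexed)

100

B^2 = [[28, −4], [−3, 21]]
B^3 = [[−124, 100], [75, 51]]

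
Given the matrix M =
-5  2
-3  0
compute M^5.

[[-665, 422], [-633, 390]]

tr M = -5 and det M = 6, so the characteristic polynomial is λ² − (-5)λ + (6) with roots -3 and -2.
Eigenvectors give P = [[-1, -2], [-1, -3]] with P⁻¹ = [[-3, 2], [1, -1]], and M = P·diag(-3, -2)·P⁻¹.
Then M^5 = P·diag(-243, -32)·P⁻¹ = [[243, 64], [243, 96]] · [[-3, 2], [1, -1]] = [[-665, 422], [-633, 390]].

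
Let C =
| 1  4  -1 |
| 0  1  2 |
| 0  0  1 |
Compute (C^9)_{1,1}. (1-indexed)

C = I + N where N = [[0, 4, -1], [0, 0, 2], [0, 0, 0]] is strictly upper-triangular, so N^3 = 0.
(I + N)^9 = I + 9·N + 36·N^2 = [[1, 36, 279], [0, 1, 18], [0, 0, 1]].

1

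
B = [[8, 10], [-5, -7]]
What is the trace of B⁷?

tr B = 1 and det B = -6, so the characteristic polynomial is λ² − (1)λ + (-6) with roots -2 and 3.
Eigenvectors give P = [[1, 2], [-1, -1]] with P⁻¹ = [[-1, -2], [1, 1]], and B = P·diag(-2, 3)·P⁻¹.
Then B⁷ = P·diag(-128, 2187)·P⁻¹ = [[-128, 4374], [128, -2187]] · [[-1, -2], [1, 1]] = [[4502, 4630], [-2315, -2443]].

2059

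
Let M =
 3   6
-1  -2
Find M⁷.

[[3, 6], [-1, -2]]

M² = M (a projection; rank 1, trace 1), so M⁷ = M.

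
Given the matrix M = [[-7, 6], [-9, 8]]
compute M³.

tr M = 1 and det M = -2, so the characteristic polynomial is λ² − (1)λ + (-2) with roots 2 and -1.
Eigenvectors give P = [[-2, -1], [-3, -1]] with P⁻¹ = [[1, -1], [-3, 2]], and M = P·diag(2, -1)·P⁻¹.
Then M³ = P·diag(8, -1)·P⁻¹ = [[-16, 1], [-24, 1]] · [[1, -1], [-3, 2]] = [[-19, 18], [-27, 26]].

[[-19, 18], [-27, 26]]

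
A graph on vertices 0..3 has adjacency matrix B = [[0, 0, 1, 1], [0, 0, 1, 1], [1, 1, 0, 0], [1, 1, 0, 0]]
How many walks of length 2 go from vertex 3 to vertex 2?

The number of length-2 walks from vertex 3 to vertex 2 is entry (3,2) of B², where B is the adjacency matrix.
B² = [[2, 2, 0, 0], [2, 2, 0, 0], [0, 0, 2, 2], [0, 0, 2, 2]]

2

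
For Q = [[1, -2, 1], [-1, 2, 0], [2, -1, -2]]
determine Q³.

[[10, -23, 7], [-11, 19, -1], [15, -12, -13]]

Q² = [[5, -7, -1], [-3, 6, -1], [-1, -4, 6]]
Q³ = [[10, -23, 7], [-11, 19, -1], [15, -12, -13]]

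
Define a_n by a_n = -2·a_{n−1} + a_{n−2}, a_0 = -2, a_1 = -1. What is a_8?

With companion matrix B = [[-2, 1], [1, 0]], [a_n, a_{n−1}]ᵀ = B·[a_{n−1}, a_{n−2}]ᵀ, so [a_8, a_7]ᵀ = B⁷·[a_1, a_0]ᵀ.
B⁷ = [[-408, 169], [169, -70]], giving [a_8, a_7]ᵀ = [[70], [-29]].

70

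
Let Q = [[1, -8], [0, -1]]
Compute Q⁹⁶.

Q² = I (check: tr Q = 0 and det Q = -1), so Q⁹⁶ = I since 96 is even.

[[1, 0], [0, 1]]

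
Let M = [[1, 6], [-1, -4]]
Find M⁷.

[[253, 762], [-127, -382]]

tr M = -3 and det M = 2, so the characteristic polynomial is λ² − (-3)λ + (2) with roots -1 and -2.
Eigenvectors give P = [[3, -2], [-1, 1]] with P⁻¹ = [[1, 2], [1, 3]], and M = P·diag(-1, -2)·P⁻¹.
Then M⁷ = P·diag(-1, -128)·P⁻¹ = [[-3, 256], [1, -128]] · [[1, 2], [1, 3]] = [[253, 762], [-127, -382]].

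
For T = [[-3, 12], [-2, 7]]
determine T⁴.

tr T = 4 and det T = 3, so the characteristic polynomial is λ² − (4)λ + (3) with roots 3 and 1.
Eigenvectors give P = [[-2, 3], [-1, 1]] with P⁻¹ = [[1, -3], [1, -2]], and T = P·diag(3, 1)·P⁻¹.
Then T⁴ = P·diag(81, 1)·P⁻¹ = [[-162, 3], [-81, 1]] · [[1, -3], [1, -2]] = [[-159, 480], [-80, 241]].

[[-159, 480], [-80, 241]]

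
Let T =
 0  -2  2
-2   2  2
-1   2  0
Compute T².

[[2, 0, -4], [-6, 12, 0], [-4, 6, 2]]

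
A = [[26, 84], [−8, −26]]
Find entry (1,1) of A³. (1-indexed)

tr A = 0 and det A = −4, so the characteristic polynomial is λ² − (0)λ + (−4) with roots 2 and −2.
Eigenvectors give P = [[7, −3], [−2, 1]] with P⁻¹ = [[1, 3], [2, 7]], and A = P·diag(2, −2)·P⁻¹.
Then A³ = P·diag(8, −8)·P⁻¹ = [[56, 24], [−16, −8]] · [[1, 3], [2, 7]] = [[104, 336], [−32, −104]].

104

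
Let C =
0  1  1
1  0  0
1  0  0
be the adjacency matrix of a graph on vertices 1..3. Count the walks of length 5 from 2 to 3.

The number of length-5 walks from vertex 2 to vertex 3 is entry (2,3) of C^5, where C is the adjacency matrix.
C^2 = [[2, 0, 0], [0, 1, 1], [0, 1, 1]]
C^3 = [[0, 2, 2], [2, 0, 0], [2, 0, 0]]
C^4 = [[4, 0, 0], [0, 2, 2], [0, 2, 2]]
C^5 = [[0, 4, 4], [4, 0, 0], [4, 0, 0]]

0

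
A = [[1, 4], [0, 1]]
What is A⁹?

[[1, 36], [0, 1]]

A = I + N where N = [[0, 4], [0, 0]] is strictly upper-triangular, so N² = 0.
(I + N)⁹ = I + 9·N = [[1, 36], [0, 1]].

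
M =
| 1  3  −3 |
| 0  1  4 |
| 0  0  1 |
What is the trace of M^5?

3

M = I + N where N = [[0, 3, −3], [0, 0, 4], [0, 0, 0]] is strictly upper-triangular, so N^3 = 0.
(I + N)^5 = I + 5·N + 10·N^2 = [[1, 15, 105], [0, 1, 20], [0, 0, 1]].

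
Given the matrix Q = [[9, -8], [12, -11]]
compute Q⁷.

tr Q = -2 and det Q = -3, so the characteristic polynomial is λ² − (-2)λ + (-3) with roots -3 and 1.
Eigenvectors give P = [[-2, 1], [-3, 1]] with P⁻¹ = [[1, -1], [3, -2]], and Q = P·diag(-3, 1)·P⁻¹.
Then Q⁷ = P·diag(-2187, 1)·P⁻¹ = [[4374, 1], [6561, 1]] · [[1, -1], [3, -2]] = [[4377, -4376], [6564, -6563]].

[[4377, -4376], [6564, -6563]]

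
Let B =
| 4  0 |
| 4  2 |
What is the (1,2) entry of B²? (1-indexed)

0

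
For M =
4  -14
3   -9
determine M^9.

[[114514, -268394], [57513, -134709]]

tr M = -5 and det M = 6, so the characteristic polynomial is λ² − (-5)λ + (6) with roots -2 and -3.
Eigenvectors give P = [[7, 2], [3, 1]] with P⁻¹ = [[1, -2], [-3, 7]], and M = P·diag(-2, -3)·P⁻¹.
Then M^9 = P·diag(-512, -19683)·P⁻¹ = [[-3584, -39366], [-1536, -19683]] · [[1, -2], [-3, 7]] = [[114514, -268394], [57513, -134709]].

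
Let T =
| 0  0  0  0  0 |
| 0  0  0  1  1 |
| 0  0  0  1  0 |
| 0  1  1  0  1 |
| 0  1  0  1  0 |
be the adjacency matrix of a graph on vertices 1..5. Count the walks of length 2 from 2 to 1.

0

The number of length-2 walks from vertex 2 to vertex 1 is entry (2,1) of T^2, where T is the adjacency matrix.
T^2 = [[0, 0, 0, 0, 0], [0, 2, 1, 1, 1], [0, 1, 1, 0, 1], [0, 1, 0, 3, 1], [0, 1, 1, 1, 2]]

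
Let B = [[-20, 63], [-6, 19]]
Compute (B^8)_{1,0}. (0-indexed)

510

tr B = -1 and det B = -2, so the characteristic polynomial is λ² − (-1)λ + (-2) with roots 1 and -2.
Eigenvectors give P = [[3, 7], [1, 2]] with P⁻¹ = [[-2, 7], [1, -3]], and B = P·diag(1, -2)·P⁻¹.
Then B^8 = P·diag(1, 256)·P⁻¹ = [[3, 1792], [1, 512]] · [[-2, 7], [1, -3]] = [[1786, -5355], [510, -1529]].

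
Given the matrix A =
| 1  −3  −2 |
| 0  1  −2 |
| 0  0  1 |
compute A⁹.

[[1, −27, 198], [0, 1, −18], [0, 0, 1]]

A = I + N where N = [[0, −3, −2], [0, 0, −2], [0, 0, 0]] is strictly upper-triangular, so N³ = 0.
(I + N)⁹ = I + 9·N + 36·N² = [[1, −27, 198], [0, 1, −18], [0, 0, 1]].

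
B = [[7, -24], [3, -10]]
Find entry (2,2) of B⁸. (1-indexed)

tr B = -3 and det B = 2, so the characteristic polynomial is λ² − (-3)λ + (2) with roots -1 and -2.
Eigenvectors give P = [[3, -8], [1, -3]] with P⁻¹ = [[3, -8], [1, -3]], and B = P·diag(-1, -2)·P⁻¹.
Then B⁸ = P·diag(1, 256)·P⁻¹ = [[3, -2048], [1, -768]] · [[3, -8], [1, -3]] = [[-2039, 6120], [-765, 2296]].

2296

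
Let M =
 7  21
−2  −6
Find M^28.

[[7, 21], [−2, −6]]

M² = M (a projection; rank 1, trace 1), so M^28 = M.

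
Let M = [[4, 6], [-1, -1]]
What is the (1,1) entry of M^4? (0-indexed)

-29

tr M = 3 and det M = 2, so the characteristic polynomial is λ² − (3)λ + (2) with roots 2 and 1.
Eigenvectors give P = [[3, -2], [-1, 1]] with P⁻¹ = [[1, 2], [1, 3]], and M = P·diag(2, 1)·P⁻¹.
Then M^4 = P·diag(16, 1)·P⁻¹ = [[48, -2], [-16, 1]] · [[1, 2], [1, 3]] = [[46, 90], [-15, -29]].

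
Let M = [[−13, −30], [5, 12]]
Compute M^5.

[[−793, −1650], [275, 582]]

tr M = −1 and det M = −6, so the characteristic polynomial is λ² − (−1)λ + (−6) with roots 2 and −3.
Eigenvectors give P = [[−2, 3], [1, −1]] with P⁻¹ = [[1, 3], [1, 2]], and M = P·diag(2, −3)·P⁻¹.
Then M^5 = P·diag(32, −243)·P⁻¹ = [[−64, −729], [32, 243]] · [[1, 3], [1, 2]] = [[−793, −1650], [275, 582]].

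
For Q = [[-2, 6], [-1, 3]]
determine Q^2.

Q² = Q (a projection; rank 1, trace 1), so Q^2 = Q.

[[-2, 6], [-1, 3]]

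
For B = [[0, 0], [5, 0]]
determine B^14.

[[0, 0], [0, 0]]

B is strictly triangular, hence nilpotent: B^2 = 0, so B^14 = 0.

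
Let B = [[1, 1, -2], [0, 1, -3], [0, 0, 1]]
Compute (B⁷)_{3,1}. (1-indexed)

B = I + N where N = [[0, 1, -2], [0, 0, -3], [0, 0, 0]] is strictly upper-triangular, so N³ = 0.
(I + N)⁷ = I + 7·N + 21·N² = [[1, 7, -77], [0, 1, -21], [0, 0, 1]].

0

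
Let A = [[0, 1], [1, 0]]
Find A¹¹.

[[0, 1], [1, 0]]

A² = I (check: tr A = 0 and det A = -1), so A¹¹ = A since 11 is odd.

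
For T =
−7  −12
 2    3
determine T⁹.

tr T = −4 and det T = 3, so the characteristic polynomial is λ² − (−4)λ + (3) with roots −3 and −1.
Eigenvectors give P = [[−3, −2], [1, 1]] with P⁻¹ = [[−1, −2], [1, 3]], and T = P·diag(−3, −1)·P⁻¹.
Then T⁹ = P·diag(−19683, −1)·P⁻¹ = [[59049, 2], [−19683, −1]] · [[−1, −2], [1, 3]] = [[−59047, −118092], [19682, 39363]].

[[−59047, −118092], [19682, 39363]]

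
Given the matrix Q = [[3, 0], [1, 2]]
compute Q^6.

tr Q = 5 and det Q = 6, so the characteristic polynomial is λ² − (5)λ + (6) with roots 2 and 3.
Eigenvectors give P = [[0, 1], [1, 1]] with P⁻¹ = [[-1, 1], [1, 0]], and Q = P·diag(2, 3)·P⁻¹.
Then Q^6 = P·diag(64, 729)·P⁻¹ = [[0, 729], [64, 729]] · [[-1, 1], [1, 0]] = [[729, 0], [665, 64]].

[[729, 0], [665, 64]]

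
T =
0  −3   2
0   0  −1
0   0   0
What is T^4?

T is strictly triangular, hence nilpotent: T^3 = 0, so T^4 = 0.

[[0, 0, 0], [0, 0, 0], [0, 0, 0]]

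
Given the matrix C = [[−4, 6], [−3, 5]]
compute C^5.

tr C = 1 and det C = −2, so the characteristic polynomial is λ² − (1)λ + (−2) with roots −1 and 2.
Eigenvectors give P = [[2, 1], [1, 1]] with P⁻¹ = [[1, −1], [−1, 2]], and C = P·diag(−1, 2)·P⁻¹.
Then C^5 = P·diag(−1, 32)·P⁻¹ = [[−2, 32], [−1, 32]] · [[1, −1], [−1, 2]] = [[−34, 66], [−33, 65]].

[[−34, 66], [−33, 65]]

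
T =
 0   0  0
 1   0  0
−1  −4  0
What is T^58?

[[0, 0, 0], [0, 0, 0], [0, 0, 0]]

T is strictly triangular, hence nilpotent: T^3 = 0, so T^58 = 0.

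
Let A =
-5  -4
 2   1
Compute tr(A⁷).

tr A = -4 and det A = 3, so the characteristic polynomial is λ² − (-4)λ + (3) with roots -3 and -1.
Eigenvectors give P = [[-2, -1], [1, 1]] with P⁻¹ = [[-1, -1], [1, 2]], and A = P·diag(-3, -1)·P⁻¹.
Then A⁷ = P·diag(-2187, -1)·P⁻¹ = [[4374, 1], [-2187, -1]] · [[-1, -1], [1, 2]] = [[-4373, -4372], [2186, 2185]].

-2188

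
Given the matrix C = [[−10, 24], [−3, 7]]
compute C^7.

tr C = −3 and det C = 2, so the characteristic polynomial is λ² − (−3)λ + (2) with roots −1 and −2.
Eigenvectors give P = [[8, 3], [3, 1]] with P⁻¹ = [[−1, 3], [3, −8]], and C = P·diag(−1, −2)·P⁻¹.
Then C^7 = P·diag(−1, −128)·P⁻¹ = [[−8, −384], [−3, −128]] · [[−1, 3], [3, −8]] = [[−1144, 3048], [−381, 1015]].

[[−1144, 3048], [−381, 1015]]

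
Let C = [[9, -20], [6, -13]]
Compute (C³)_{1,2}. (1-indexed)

tr C = -4 and det C = 3, so the characteristic polynomial is λ² − (-4)λ + (3) with roots -3 and -1.
Eigenvectors give P = [[-5, 2], [-3, 1]] with P⁻¹ = [[1, -2], [3, -5]], and C = P·diag(-3, -1)·P⁻¹.
Then C³ = P·diag(-27, -1)·P⁻¹ = [[135, -2], [81, -1]] · [[1, -2], [3, -5]] = [[129, -260], [78, -157]].

-260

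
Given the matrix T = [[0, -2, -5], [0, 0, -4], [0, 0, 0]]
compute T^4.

T is strictly triangular, hence nilpotent: T^3 = 0, so T^4 = 0.

[[0, 0, 0], [0, 0, 0], [0, 0, 0]]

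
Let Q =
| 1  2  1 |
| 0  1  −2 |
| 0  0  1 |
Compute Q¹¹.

Q = I + N where N = [[0, 2, 1], [0, 0, −2], [0, 0, 0]] is strictly upper-triangular, so N³ = 0.
(I + N)¹¹ = I + 11·N + 55·N² = [[1, 22, −209], [0, 1, −22], [0, 0, 1]].

[[1, 22, −209], [0, 1, −22], [0, 0, 1]]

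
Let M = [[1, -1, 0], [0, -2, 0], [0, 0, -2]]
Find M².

[[1, 1, 0], [0, 4, 0], [0, 0, 4]]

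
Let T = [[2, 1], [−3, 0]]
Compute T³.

[[−4, 1], [−3, −6]]

T² = [[1, 2], [−6, −3]]
T³ = [[−4, 1], [−3, −6]]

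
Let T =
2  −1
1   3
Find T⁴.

[[−16, −55], [55, 39]]

T² = [[3, −5], [5, 8]]
T³ = [[1, −18], [18, 19]]
T⁴ = [[−16, −55], [55, 39]]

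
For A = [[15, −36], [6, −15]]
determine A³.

tr A = 0 and det A = −9, so the characteristic polynomial is λ² − (0)λ + (−9) with roots −3 and 3.
Eigenvectors give P = [[2, 3], [1, 1]] with P⁻¹ = [[−1, 3], [1, −2]], and A = P·diag(−3, 3)·P⁻¹.
Then A³ = P·diag(−27, 27)·P⁻¹ = [[−54, 81], [−27, 27]] · [[−1, 3], [1, −2]] = [[135, −324], [54, −135]].

[[135, −324], [54, −135]]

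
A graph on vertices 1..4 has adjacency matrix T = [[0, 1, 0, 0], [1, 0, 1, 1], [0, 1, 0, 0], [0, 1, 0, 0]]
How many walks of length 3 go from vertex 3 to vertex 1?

The number of length-3 walks from vertex 3 to vertex 1 is entry (3,1) of T^3, where T is the adjacency matrix.
T^2 = [[1, 0, 1, 1], [0, 3, 0, 0], [1, 0, 1, 1], [1, 0, 1, 1]]
T^3 = [[0, 3, 0, 0], [3, 0, 3, 3], [0, 3, 0, 0], [0, 3, 0, 0]]

0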